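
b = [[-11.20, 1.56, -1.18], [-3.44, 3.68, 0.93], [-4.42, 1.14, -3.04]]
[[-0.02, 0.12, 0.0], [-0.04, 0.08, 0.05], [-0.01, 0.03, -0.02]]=b@[[0.00, -0.01, -0.00],[-0.01, 0.01, 0.01],[-0.00, 0.01, 0.01]]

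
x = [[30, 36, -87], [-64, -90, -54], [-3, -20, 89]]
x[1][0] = -64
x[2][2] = 89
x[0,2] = -87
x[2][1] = -20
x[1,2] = -54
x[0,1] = 36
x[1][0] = -64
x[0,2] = -87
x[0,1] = 36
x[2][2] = 89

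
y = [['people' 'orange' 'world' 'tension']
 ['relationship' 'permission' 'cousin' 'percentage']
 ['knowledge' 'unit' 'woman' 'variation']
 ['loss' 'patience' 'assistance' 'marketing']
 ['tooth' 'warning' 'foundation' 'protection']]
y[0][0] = 'people'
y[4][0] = 'tooth'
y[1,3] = 'percentage'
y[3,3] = 'marketing'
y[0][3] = 'tension'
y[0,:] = ['people', 'orange', 'world', 'tension']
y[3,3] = 'marketing'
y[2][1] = 'unit'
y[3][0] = 'loss'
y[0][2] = 'world'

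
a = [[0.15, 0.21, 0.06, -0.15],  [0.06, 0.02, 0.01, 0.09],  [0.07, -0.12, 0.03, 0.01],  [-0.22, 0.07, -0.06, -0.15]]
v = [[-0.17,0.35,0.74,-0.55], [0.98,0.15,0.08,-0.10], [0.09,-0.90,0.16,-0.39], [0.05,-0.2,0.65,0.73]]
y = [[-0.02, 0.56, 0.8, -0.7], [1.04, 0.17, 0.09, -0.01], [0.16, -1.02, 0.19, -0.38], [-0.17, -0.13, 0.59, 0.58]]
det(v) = -1.00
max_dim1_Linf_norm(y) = 1.04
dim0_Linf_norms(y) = [1.04, 1.02, 0.8, 0.7]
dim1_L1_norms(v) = [1.81, 1.31, 1.54, 1.63]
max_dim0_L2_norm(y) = 1.18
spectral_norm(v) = 1.00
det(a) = -0.00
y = v + a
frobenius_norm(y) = 2.13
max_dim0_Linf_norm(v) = 0.98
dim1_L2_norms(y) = [1.2, 1.06, 1.12, 0.85]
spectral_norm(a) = 0.32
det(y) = -1.18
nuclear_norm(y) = 4.22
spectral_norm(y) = 1.25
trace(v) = 0.87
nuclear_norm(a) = 0.73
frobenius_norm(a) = 0.45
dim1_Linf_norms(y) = [0.8, 1.04, 1.02, 0.59]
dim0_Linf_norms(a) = [0.22, 0.21, 0.06, 0.15]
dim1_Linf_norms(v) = [0.74, 0.98, 0.9, 0.73]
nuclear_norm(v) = 4.00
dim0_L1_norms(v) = [1.29, 1.6, 1.63, 1.77]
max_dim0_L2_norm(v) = 1.0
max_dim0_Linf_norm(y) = 1.04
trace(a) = 0.05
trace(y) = 0.92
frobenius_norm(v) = 2.00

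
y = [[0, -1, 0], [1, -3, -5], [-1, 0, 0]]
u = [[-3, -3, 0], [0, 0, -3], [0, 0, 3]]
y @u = [[0, 0, 3], [-3, -3, -6], [3, 3, 0]]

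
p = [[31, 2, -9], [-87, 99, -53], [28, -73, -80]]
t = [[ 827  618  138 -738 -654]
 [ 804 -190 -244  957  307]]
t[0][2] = 138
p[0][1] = 2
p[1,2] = -53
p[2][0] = 28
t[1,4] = 307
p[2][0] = 28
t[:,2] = [138, -244]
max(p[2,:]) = 28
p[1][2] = -53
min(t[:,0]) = 804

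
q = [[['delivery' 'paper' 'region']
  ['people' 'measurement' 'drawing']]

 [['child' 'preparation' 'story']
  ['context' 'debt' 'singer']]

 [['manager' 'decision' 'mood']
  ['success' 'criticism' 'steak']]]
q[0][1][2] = 'drawing'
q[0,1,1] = 'measurement'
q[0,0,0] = 'delivery'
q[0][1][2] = 'drawing'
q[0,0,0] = 'delivery'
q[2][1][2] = 'steak'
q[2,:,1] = ['decision', 'criticism']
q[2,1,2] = 'steak'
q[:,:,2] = [['region', 'drawing'], ['story', 'singer'], ['mood', 'steak']]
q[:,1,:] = [['people', 'measurement', 'drawing'], ['context', 'debt', 'singer'], ['success', 'criticism', 'steak']]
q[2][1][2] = 'steak'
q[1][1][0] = 'context'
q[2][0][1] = 'decision'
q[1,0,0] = 'child'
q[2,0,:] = ['manager', 'decision', 'mood']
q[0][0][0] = 'delivery'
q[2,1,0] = 'success'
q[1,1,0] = 'context'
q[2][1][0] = 'success'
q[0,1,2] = 'drawing'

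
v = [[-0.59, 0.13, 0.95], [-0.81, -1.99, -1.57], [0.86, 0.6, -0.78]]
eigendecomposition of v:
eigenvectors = [[(-0.68+0j), (0.17-0.34j), 0.17+0.34j], [(0.63+0j), -0.80+0.00j, -0.80-0.00j], [(-0.36+0j), 0.12+0.45j, (0.12-0.45j)]]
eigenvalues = [(-0.2+0j), (-1.58+0.53j), (-1.58-0.53j)]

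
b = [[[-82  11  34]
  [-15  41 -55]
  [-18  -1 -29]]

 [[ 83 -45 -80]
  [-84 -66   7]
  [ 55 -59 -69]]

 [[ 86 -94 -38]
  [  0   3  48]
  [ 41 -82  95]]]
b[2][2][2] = 95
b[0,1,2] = -55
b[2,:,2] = [-38, 48, 95]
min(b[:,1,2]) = -55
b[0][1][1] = 41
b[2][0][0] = 86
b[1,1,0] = -84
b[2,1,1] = 3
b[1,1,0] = -84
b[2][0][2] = -38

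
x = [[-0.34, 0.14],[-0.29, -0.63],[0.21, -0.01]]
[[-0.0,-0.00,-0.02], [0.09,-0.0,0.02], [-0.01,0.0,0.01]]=x @ [[-0.04, 0.01, 0.03], [-0.13, 0.00, -0.05]]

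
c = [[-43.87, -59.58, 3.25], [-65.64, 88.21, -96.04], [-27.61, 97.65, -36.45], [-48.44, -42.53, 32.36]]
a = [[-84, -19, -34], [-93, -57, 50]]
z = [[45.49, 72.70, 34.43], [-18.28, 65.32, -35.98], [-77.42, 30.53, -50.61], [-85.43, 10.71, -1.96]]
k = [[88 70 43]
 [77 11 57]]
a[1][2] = 50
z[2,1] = 30.53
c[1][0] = -65.64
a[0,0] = -84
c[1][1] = 88.21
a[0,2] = -34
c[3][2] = 32.36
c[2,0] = -27.61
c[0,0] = -43.87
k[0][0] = 88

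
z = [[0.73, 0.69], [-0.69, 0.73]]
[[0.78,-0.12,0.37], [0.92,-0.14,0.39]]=z@ [[-0.07,0.01,0.0], [1.2,-0.18,0.54]]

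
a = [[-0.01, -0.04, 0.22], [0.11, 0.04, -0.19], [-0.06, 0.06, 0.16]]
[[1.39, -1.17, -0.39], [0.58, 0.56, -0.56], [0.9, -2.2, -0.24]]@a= [[-0.12, -0.13, 0.47],[0.09, -0.03, -0.07],[-0.24, -0.14, 0.58]]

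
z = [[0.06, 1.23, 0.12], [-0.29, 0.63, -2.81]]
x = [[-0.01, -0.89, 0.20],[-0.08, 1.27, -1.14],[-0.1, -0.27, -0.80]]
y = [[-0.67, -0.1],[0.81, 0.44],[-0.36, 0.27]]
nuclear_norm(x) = 2.81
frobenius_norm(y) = 1.23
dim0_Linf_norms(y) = [0.81, 0.44]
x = y @ z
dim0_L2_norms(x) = [0.13, 1.57, 1.41]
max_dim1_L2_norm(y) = 0.92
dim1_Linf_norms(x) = [0.89, 1.27, 0.8]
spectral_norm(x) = 1.92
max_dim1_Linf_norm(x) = 1.27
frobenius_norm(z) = 3.15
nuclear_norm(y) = 1.57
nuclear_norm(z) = 4.13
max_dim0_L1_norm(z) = 2.93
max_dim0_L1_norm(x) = 2.43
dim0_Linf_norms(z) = [0.29, 1.23, 2.81]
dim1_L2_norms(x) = [0.91, 1.71, 0.85]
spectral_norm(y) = 1.16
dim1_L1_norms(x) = [1.1, 2.49, 1.17]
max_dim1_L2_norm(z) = 2.89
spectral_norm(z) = 2.90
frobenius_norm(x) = 2.12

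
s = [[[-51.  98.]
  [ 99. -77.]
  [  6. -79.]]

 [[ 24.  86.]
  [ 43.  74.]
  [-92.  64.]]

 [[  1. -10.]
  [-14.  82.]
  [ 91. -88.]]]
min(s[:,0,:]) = -51.0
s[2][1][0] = -14.0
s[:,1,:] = [[99.0, -77.0], [43.0, 74.0], [-14.0, 82.0]]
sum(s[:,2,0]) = 5.0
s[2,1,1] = 82.0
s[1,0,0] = 24.0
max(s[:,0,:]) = 98.0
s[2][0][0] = 1.0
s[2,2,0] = 91.0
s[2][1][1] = 82.0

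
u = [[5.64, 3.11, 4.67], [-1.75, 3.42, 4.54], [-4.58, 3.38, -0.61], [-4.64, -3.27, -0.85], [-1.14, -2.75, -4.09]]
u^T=[[5.64,-1.75,-4.58,-4.64,-1.14],[3.11,3.42,3.38,-3.27,-2.75],[4.67,4.54,-0.61,-0.85,-4.09]]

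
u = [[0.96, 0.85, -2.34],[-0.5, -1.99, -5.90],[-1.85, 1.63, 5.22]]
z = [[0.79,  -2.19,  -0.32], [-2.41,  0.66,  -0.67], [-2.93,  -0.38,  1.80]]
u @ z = [[5.57,-0.65,-5.09],  [21.69,2.02,-9.13],  [-20.68,3.14,8.9]]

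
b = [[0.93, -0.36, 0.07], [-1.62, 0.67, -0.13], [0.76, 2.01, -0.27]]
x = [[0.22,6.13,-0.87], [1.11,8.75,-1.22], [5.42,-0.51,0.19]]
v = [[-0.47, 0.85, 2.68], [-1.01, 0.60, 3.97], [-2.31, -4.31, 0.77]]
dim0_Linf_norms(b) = [1.62, 2.01, 0.27]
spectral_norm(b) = 2.17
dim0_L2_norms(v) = [2.56, 4.43, 4.85]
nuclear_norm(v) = 9.97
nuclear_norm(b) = 4.19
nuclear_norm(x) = 16.31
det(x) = 0.15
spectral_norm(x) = 10.84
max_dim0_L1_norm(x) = 15.39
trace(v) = 0.90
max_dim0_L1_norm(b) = 3.31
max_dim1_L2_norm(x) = 8.9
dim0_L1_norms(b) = [3.31, 3.04, 0.47]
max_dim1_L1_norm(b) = 3.04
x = v @ b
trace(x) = 9.16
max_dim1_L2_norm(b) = 2.17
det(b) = 0.00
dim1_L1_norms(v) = [4.0, 5.58, 7.39]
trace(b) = 1.33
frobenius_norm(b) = 2.96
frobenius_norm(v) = 7.05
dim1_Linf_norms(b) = [0.93, 1.62, 2.01]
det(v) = -0.01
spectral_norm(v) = 5.19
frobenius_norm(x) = 12.14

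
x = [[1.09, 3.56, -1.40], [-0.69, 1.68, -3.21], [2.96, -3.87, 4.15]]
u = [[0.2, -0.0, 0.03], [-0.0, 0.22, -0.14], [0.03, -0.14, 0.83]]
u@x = [[0.31, 0.6, -0.16], [-0.57, 0.91, -1.29], [2.59, -3.34, 3.85]]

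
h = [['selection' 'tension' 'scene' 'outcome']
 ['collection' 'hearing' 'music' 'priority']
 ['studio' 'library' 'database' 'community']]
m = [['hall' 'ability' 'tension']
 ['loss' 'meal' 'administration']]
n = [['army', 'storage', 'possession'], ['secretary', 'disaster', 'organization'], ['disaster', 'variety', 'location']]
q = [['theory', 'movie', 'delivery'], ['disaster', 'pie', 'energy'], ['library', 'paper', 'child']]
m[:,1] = ['ability', 'meal']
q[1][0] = 'disaster'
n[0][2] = 'possession'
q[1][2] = 'energy'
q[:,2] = ['delivery', 'energy', 'child']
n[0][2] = 'possession'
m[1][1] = 'meal'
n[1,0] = 'secretary'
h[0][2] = 'scene'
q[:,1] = ['movie', 'pie', 'paper']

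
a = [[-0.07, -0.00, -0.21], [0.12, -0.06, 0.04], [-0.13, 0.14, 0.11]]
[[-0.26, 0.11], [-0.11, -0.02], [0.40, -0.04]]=a@[[-1.38, 0.10], [0.22, 0.23], [1.71, -0.56]]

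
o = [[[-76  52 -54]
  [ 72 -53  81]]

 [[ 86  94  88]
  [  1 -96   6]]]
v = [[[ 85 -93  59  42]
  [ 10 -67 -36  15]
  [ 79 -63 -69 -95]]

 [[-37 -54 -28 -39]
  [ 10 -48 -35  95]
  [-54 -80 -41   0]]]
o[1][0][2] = 88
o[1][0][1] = 94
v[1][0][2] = -28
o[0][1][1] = -53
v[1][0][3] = -39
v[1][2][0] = -54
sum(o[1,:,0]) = 87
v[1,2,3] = 0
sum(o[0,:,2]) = 27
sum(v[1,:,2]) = -104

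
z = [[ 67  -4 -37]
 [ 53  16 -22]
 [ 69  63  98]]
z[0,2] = -37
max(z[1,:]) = 53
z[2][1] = 63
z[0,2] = -37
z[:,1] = [-4, 16, 63]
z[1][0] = 53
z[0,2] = -37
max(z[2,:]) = 98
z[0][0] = 67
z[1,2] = -22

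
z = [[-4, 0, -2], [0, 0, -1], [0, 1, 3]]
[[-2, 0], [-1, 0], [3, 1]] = z @ [[0, 0], [0, 1], [1, 0]]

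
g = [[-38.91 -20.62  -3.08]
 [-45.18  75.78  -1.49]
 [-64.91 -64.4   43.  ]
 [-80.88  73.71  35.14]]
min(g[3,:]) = -80.88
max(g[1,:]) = 75.78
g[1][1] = 75.78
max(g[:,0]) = -38.91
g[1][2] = -1.49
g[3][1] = 73.71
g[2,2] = 43.0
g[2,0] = -64.91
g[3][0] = -80.88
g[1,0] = -45.18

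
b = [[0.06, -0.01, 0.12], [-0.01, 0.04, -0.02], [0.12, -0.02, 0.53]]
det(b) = 0.00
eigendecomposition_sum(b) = [[0.03, -0.01, 0.13], [-0.01, 0.0, -0.02], [0.13, -0.02, 0.53]] + [[0.02, 0.01, -0.00],[0.01, 0.01, -0.0],[-0.0, -0.0, 0.00]] + [[0.01, -0.02, -0.0], [-0.02, 0.03, 0.01], [-0.00, 0.01, 0.00]]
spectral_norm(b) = 0.56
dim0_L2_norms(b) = [0.13, 0.05, 0.54]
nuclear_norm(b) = 0.63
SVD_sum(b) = [[0.03, -0.01, 0.13],[-0.01, 0.00, -0.02],[0.13, -0.02, 0.53]] + [[0.01, -0.02, -0.0],[-0.02, 0.03, 0.01],[-0.0, 0.01, 0.0]] + [[0.02, 0.01, -0.0], [0.01, 0.01, -0.00], [-0.0, -0.00, 0.0]]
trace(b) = 0.63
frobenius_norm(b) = 0.56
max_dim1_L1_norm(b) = 0.67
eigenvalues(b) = [0.56, 0.03, 0.04]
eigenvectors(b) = [[-0.23,0.88,-0.42], [0.04,0.44,0.9], [-0.97,-0.19,0.14]]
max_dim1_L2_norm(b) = 0.54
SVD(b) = [[-0.23, -0.42, 0.88], [0.04, 0.90, 0.44], [-0.97, 0.14, -0.19]] @ diag([0.5597785582974599, 0.0415310102927839, 0.028690431409756148]) @ [[-0.23, 0.04, -0.97], [-0.42, 0.9, 0.14], [0.88, 0.44, -0.19]]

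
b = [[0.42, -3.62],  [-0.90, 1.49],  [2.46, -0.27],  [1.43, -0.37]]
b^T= [[0.42, -0.90, 2.46, 1.43], [-3.62, 1.49, -0.27, -0.37]]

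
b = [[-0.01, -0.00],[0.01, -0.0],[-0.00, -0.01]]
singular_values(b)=[0.01, 0.01]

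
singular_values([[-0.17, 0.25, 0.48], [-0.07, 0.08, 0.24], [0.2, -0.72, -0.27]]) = [0.95, 0.35, 0.01]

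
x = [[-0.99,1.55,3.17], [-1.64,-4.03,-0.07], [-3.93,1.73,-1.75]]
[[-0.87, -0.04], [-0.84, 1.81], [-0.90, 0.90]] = x @[[0.35, -0.37],[0.07, -0.30],[-0.20, 0.02]]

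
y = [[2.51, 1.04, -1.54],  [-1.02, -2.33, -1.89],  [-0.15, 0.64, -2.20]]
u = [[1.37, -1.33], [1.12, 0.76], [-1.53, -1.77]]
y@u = [[6.96, 0.18], [-1.12, 2.93], [3.88, 4.58]]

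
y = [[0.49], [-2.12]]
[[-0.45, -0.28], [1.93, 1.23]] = y@[[-0.91, -0.58]]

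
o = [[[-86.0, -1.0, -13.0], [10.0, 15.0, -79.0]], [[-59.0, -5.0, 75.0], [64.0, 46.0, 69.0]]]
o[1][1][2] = 69.0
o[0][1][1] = 15.0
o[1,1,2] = 69.0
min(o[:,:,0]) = -86.0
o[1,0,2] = 75.0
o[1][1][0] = 64.0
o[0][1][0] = 10.0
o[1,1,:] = [64.0, 46.0, 69.0]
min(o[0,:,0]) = -86.0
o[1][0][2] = 75.0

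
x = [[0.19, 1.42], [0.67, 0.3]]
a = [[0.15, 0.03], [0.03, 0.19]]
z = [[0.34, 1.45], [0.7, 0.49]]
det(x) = -0.89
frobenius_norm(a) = 0.25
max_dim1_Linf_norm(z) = 1.45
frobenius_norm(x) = 1.61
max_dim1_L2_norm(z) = 1.49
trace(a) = 0.34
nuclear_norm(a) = 0.34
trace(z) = 0.83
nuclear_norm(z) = 2.16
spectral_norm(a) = 0.21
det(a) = 0.03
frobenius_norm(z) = 1.72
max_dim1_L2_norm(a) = 0.19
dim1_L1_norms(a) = [0.18, 0.22]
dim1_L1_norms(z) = [1.79, 1.19]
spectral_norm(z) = 1.64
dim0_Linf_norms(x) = [0.67, 1.42]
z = a + x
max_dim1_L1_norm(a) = 0.22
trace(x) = 0.49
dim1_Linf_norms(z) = [1.45, 0.7]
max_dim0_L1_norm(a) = 0.22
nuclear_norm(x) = 2.09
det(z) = -0.85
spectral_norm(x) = 1.49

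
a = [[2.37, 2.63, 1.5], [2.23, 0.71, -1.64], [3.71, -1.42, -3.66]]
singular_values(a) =[5.98, 4.0, 0.62]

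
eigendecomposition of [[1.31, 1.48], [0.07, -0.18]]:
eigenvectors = [[1.0, -0.69], [0.04, 0.72]]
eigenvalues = [1.38, -0.25]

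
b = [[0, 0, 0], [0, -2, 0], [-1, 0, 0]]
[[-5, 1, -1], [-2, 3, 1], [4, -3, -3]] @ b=[[1, -2, 0], [-1, -6, 0], [3, 6, 0]]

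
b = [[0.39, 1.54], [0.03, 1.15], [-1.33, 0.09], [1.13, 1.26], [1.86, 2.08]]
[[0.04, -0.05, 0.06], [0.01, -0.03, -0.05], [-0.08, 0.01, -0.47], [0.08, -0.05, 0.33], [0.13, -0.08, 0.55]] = b @ [[0.06, -0.01, 0.35], [0.01, -0.03, -0.05]]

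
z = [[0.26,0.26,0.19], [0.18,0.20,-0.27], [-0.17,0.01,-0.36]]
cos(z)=[[0.96, -0.06, 0.04], [-0.06, 0.96, -0.04], [-0.01, 0.02, 0.95]]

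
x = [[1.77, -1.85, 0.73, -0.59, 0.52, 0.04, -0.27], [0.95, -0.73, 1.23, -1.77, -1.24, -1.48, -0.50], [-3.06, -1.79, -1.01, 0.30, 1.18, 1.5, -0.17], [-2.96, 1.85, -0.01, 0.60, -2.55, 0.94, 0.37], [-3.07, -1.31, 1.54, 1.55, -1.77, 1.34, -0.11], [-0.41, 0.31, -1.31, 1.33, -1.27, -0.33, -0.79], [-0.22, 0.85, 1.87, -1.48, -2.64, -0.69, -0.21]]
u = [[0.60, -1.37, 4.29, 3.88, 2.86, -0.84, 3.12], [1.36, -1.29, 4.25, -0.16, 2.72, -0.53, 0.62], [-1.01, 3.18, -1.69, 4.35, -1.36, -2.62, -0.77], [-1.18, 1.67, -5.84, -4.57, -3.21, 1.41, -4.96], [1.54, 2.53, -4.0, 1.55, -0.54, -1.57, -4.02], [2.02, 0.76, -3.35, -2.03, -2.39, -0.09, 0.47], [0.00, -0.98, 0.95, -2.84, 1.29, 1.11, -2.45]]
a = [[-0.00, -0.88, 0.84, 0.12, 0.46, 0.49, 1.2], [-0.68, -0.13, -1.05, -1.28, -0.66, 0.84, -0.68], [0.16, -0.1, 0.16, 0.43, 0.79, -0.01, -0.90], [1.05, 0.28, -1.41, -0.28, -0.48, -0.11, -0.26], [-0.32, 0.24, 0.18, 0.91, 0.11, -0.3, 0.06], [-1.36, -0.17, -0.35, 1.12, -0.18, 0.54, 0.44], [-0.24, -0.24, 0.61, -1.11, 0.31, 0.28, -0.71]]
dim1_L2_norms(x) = [2.79, 3.17, 4.17, 4.48, 4.57, 2.47, 3.73]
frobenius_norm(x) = 9.81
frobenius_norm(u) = 17.70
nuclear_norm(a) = 9.66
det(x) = 78.34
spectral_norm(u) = 14.22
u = x @ a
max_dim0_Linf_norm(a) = 1.41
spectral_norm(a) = 2.89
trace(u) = -10.03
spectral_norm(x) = 6.70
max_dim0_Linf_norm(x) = 3.07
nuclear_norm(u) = 32.50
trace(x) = -1.68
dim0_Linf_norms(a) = [1.36, 0.88, 1.41, 1.28, 0.79, 0.84, 1.2]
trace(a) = -0.31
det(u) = 0.09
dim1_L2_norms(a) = [1.84, 2.2, 1.3, 1.89, 1.06, 1.94, 1.55]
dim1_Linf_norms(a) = [1.2, 1.28, 0.9, 1.41, 0.91, 1.36, 1.11]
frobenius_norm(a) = 4.55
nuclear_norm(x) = 20.67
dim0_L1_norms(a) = [3.81, 2.04, 4.6, 5.25, 2.99, 2.57, 4.25]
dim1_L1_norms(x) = [5.77, 7.9, 9.01, 9.28, 10.69, 5.75, 7.96]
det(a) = 0.00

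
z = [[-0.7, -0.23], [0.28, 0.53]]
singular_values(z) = [0.88, 0.35]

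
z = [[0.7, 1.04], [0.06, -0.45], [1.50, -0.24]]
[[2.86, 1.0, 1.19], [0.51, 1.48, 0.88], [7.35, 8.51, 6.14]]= z @[[4.82, 5.26, 3.86], [-0.49, -2.58, -1.45]]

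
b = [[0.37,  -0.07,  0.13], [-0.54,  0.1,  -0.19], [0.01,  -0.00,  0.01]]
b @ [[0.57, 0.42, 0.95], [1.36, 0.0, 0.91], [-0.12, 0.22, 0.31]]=[[0.1,0.18,0.33], [-0.15,-0.27,-0.48], [0.00,0.01,0.01]]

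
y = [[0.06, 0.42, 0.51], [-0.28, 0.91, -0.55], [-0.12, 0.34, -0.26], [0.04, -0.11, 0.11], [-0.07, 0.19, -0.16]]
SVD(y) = [[0.07, 0.99, 0.02], [0.9, -0.02, 0.03], [0.36, -0.08, -0.37], [-0.13, 0.06, -0.93], [0.21, -0.06, -0.06]] @ diag([1.224749095724915, 0.6626210144241504, 0.00480039212079554]) @ [[-0.25, 0.83, -0.49], [0.12, 0.53, 0.84], [0.96, 0.15, -0.24]]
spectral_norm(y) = 1.22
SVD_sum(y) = [[-0.02, 0.07, -0.04], [-0.28, 0.92, -0.54], [-0.11, 0.37, -0.22], [0.04, -0.13, 0.08], [-0.06, 0.21, -0.12]] + [[0.08, 0.35, 0.55],  [-0.0, -0.01, -0.01],  [-0.01, -0.03, -0.04],  [0.0, 0.02, 0.03],  [-0.01, -0.02, -0.04]] + [[0.0, 0.0, -0.00],[0.00, 0.0, -0.00],[-0.00, -0.00, 0.0],[-0.00, -0.0, 0.00],[-0.0, -0.0, 0.0]]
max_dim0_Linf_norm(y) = 0.91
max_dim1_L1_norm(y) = 1.74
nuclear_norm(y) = 1.89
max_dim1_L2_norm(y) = 1.1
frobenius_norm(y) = 1.39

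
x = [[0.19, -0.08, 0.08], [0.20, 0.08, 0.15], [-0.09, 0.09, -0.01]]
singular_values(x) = [0.33, 0.15, 0.0]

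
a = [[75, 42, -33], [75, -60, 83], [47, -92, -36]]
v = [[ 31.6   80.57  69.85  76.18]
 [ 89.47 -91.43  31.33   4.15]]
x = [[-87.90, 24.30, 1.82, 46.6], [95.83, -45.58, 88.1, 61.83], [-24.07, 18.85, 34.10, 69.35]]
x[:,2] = [1.82, 88.1, 34.1]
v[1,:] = [89.47, -91.43, 31.33, 4.15]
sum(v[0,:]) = 258.2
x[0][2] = 1.82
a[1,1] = -60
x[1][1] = -45.58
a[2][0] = 47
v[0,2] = 69.85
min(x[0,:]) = -87.9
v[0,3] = 76.18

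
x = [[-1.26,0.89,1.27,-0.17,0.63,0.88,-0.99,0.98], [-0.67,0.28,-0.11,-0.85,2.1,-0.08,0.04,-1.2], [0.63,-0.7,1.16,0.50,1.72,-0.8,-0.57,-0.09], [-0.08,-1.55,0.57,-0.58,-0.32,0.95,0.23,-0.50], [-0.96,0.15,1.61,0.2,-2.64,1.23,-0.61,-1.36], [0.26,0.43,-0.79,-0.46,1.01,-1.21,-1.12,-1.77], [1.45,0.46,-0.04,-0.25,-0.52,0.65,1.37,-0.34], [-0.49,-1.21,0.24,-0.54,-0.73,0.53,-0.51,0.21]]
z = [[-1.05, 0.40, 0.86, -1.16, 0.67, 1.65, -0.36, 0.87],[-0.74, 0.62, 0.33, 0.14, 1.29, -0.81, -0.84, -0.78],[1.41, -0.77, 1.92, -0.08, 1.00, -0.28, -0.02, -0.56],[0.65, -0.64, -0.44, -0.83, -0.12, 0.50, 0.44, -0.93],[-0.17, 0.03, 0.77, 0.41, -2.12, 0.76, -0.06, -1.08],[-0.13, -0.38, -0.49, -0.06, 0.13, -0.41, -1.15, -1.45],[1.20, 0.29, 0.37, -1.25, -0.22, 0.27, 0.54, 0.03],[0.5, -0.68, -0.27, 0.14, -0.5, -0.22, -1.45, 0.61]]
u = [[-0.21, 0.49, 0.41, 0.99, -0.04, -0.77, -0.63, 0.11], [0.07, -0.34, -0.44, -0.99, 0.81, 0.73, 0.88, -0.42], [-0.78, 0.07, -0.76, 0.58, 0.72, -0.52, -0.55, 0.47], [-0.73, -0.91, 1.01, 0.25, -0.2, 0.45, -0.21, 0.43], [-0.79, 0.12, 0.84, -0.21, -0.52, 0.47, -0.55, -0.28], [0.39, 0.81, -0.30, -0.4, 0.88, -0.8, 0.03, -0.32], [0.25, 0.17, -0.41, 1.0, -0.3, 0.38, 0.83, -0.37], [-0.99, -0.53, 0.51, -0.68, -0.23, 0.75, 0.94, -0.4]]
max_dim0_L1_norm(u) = 5.1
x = u + z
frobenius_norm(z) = 6.41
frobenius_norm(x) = 7.45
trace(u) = -1.95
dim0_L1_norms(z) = [5.85, 3.81, 5.45, 4.07, 6.05, 4.9, 4.86, 6.31]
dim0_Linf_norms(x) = [1.45, 1.55, 1.61, 0.85, 2.64, 1.23, 1.37, 1.77]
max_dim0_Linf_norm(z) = 2.12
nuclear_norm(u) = 11.08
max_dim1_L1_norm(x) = 8.76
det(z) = -0.61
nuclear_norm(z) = 16.22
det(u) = 0.30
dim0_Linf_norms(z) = [1.41, 0.77, 1.92, 1.25, 2.12, 1.65, 1.45, 1.45]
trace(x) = -2.67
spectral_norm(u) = 2.93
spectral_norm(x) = 4.66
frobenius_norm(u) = 4.74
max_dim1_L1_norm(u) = 5.03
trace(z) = -0.72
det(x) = -41.86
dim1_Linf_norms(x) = [1.27, 2.1, 1.72, 1.55, 2.64, 1.77, 1.45, 1.21]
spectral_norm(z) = 3.05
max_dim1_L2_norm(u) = 1.91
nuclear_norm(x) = 18.17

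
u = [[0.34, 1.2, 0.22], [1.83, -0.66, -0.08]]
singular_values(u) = [1.95, 1.26]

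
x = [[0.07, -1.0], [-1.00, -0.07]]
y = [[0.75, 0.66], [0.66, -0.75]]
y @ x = [[-0.61,-0.80], [0.8,-0.61]]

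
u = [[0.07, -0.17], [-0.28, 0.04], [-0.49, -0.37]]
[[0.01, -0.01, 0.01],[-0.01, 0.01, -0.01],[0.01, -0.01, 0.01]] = u@[[0.02, -0.02, 0.03], [-0.05, 0.05, -0.06]]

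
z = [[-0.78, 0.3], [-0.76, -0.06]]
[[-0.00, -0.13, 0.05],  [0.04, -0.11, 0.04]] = z @ [[-0.04, 0.15, -0.05], [-0.11, -0.05, 0.03]]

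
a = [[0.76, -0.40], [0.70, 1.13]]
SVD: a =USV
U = [[0.08, 1.00], [1.0, -0.08]]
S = [1.33, 0.86]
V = [[0.57, 0.82], [0.82, -0.57]]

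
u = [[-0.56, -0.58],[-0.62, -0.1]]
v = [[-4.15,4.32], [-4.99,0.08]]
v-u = [[-3.59, 4.90],[-4.37, 0.18]]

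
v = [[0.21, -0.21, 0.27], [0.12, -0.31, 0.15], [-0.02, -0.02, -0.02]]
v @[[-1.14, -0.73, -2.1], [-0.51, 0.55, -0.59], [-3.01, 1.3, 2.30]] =[[-0.94, 0.08, 0.30], [-0.43, -0.06, 0.28], [0.09, -0.02, 0.01]]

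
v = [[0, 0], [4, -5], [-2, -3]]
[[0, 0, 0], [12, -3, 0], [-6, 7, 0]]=v @ [[3, -2, 0], [0, -1, 0]]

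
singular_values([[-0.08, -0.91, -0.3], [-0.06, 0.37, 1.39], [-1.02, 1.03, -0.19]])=[1.7, 1.39, 0.56]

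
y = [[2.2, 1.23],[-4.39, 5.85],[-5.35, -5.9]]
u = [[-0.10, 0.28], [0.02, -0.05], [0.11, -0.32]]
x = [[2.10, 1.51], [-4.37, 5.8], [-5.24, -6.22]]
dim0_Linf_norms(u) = [0.11, 0.32]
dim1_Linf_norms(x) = [2.1, 5.8, 6.22]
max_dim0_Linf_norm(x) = 6.22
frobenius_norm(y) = 11.10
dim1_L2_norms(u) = [0.3, 0.05, 0.34]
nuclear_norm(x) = 15.72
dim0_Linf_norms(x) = [5.24, 6.22]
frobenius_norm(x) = 11.21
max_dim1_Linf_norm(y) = 5.9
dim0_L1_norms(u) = [0.23, 0.65]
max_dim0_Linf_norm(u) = 0.32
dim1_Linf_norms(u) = [0.28, 0.05, 0.32]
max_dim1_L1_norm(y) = 11.25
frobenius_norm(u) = 0.45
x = u + y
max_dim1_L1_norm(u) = 0.43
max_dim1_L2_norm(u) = 0.34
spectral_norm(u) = 0.45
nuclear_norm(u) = 0.46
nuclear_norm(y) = 15.62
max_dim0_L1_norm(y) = 12.98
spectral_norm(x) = 8.86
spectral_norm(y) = 8.60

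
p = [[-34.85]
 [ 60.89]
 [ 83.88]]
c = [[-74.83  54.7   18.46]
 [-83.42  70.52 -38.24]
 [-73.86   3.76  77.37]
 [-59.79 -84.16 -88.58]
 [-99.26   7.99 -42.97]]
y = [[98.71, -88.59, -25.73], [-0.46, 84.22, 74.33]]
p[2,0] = 83.88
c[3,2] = -88.58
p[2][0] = 83.88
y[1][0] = -0.46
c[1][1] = 70.52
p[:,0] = [-34.85, 60.89, 83.88]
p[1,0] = 60.89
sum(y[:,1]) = -4.3700000000000045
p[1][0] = 60.89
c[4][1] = 7.99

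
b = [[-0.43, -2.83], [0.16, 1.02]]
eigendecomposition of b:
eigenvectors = [[-0.99,0.94], [0.16,-0.33]]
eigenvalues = [0.03, 0.56]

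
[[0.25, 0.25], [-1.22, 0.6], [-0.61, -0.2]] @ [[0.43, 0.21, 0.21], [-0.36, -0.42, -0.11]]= [[0.02, -0.05, 0.02], [-0.74, -0.51, -0.32], [-0.19, -0.04, -0.11]]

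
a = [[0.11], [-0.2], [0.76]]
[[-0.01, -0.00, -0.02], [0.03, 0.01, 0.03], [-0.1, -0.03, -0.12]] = a @ [[-0.13, -0.04, -0.16]]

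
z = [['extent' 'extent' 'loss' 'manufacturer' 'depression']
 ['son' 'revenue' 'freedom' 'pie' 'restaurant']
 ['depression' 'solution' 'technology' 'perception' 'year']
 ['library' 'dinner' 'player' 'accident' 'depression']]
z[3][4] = 'depression'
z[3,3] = 'accident'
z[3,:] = ['library', 'dinner', 'player', 'accident', 'depression']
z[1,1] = 'revenue'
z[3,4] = 'depression'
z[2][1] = 'solution'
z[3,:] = ['library', 'dinner', 'player', 'accident', 'depression']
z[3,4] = 'depression'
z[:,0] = ['extent', 'son', 'depression', 'library']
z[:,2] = ['loss', 'freedom', 'technology', 'player']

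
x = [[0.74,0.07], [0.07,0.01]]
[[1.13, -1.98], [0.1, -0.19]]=x @ [[1.85,-2.57], [-3.38,-1.13]]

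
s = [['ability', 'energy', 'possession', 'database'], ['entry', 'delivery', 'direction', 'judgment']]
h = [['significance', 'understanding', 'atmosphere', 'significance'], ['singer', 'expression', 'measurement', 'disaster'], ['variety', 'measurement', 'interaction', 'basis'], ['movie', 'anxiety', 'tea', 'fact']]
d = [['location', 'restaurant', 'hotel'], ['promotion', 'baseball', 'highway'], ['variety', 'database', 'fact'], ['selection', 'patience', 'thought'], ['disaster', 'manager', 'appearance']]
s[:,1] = ['energy', 'delivery']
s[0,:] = ['ability', 'energy', 'possession', 'database']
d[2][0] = 'variety'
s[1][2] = 'direction'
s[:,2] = ['possession', 'direction']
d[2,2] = 'fact'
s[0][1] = 'energy'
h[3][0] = 'movie'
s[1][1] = 'delivery'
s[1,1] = 'delivery'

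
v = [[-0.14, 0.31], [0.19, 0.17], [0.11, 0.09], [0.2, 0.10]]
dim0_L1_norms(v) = [0.64, 0.67]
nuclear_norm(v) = 0.70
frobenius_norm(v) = 0.50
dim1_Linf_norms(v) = [0.31, 0.19, 0.11, 0.2]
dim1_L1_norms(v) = [0.45, 0.36, 0.2, 0.3]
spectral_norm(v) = 0.39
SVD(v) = [[-0.59,0.8], [-0.6,-0.34], [-0.32,-0.21], [-0.44,-0.46]] @ diag([0.388891844620572, 0.31569468349595137]) @ [[-0.4,-0.92],  [-0.92,0.40]]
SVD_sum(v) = [[0.09, 0.21], [0.09, 0.21], [0.05, 0.12], [0.07, 0.16]] + [[-0.23, 0.10], [0.10, -0.04], [0.06, -0.03], [0.13, -0.06]]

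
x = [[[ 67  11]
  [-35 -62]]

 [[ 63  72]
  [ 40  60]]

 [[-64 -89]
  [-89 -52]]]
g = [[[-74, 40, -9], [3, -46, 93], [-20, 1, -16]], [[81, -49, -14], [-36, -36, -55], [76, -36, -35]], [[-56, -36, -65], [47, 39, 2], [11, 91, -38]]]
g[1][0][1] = -49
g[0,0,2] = -9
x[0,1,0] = -35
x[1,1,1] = 60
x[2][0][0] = -64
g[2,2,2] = -38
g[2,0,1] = -36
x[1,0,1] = 72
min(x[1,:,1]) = 60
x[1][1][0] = 40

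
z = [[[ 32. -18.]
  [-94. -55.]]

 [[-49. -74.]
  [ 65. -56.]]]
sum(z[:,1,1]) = -111.0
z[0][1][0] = -94.0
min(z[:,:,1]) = -74.0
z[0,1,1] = -55.0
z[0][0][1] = -18.0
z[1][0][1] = -74.0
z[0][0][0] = 32.0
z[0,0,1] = -18.0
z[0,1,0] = -94.0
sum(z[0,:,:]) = -135.0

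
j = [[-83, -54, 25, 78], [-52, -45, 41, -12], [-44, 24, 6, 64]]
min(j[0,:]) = -83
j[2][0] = -44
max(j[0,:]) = 78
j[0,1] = -54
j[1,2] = 41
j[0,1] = -54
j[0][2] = 25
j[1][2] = 41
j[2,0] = -44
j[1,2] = 41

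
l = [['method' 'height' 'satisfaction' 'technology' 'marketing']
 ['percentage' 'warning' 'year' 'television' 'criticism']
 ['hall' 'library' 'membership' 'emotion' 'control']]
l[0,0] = 'method'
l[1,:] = ['percentage', 'warning', 'year', 'television', 'criticism']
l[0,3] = 'technology'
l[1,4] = 'criticism'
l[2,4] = 'control'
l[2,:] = ['hall', 'library', 'membership', 'emotion', 'control']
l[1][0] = 'percentage'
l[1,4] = 'criticism'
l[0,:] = ['method', 'height', 'satisfaction', 'technology', 'marketing']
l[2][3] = 'emotion'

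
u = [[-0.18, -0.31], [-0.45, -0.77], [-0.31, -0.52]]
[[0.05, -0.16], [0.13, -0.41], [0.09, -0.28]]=u@[[-0.04, 0.31], [-0.14, 0.35]]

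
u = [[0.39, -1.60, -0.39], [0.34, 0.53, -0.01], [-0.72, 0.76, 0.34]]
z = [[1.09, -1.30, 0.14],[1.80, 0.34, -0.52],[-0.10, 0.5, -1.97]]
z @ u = [[-0.12,  -2.33,  -0.36], [1.19,  -3.1,  -0.88], [1.55,  -1.07,  -0.64]]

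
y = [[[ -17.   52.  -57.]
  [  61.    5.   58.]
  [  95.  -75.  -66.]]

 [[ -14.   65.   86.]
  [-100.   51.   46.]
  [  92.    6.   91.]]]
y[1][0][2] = 86.0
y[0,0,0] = -17.0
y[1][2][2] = 91.0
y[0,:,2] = [-57.0, 58.0, -66.0]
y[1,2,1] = 6.0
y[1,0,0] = -14.0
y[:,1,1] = [5.0, 51.0]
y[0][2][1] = -75.0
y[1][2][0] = 92.0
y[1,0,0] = -14.0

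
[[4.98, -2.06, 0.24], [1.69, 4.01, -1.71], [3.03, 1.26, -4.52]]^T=[[4.98, 1.69, 3.03], [-2.06, 4.01, 1.26], [0.24, -1.71, -4.52]]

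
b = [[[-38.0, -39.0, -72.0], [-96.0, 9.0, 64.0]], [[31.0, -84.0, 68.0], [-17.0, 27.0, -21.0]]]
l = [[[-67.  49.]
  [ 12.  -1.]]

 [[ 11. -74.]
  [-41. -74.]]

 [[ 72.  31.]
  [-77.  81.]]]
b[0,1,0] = -96.0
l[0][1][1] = -1.0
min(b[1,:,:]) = -84.0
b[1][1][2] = -21.0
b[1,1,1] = 27.0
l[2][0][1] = 31.0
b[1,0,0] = 31.0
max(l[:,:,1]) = 81.0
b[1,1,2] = -21.0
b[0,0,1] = -39.0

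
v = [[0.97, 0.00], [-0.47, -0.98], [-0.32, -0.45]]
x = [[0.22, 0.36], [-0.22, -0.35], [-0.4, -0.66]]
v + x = [[1.19, 0.36], [-0.69, -1.33], [-0.72, -1.11]]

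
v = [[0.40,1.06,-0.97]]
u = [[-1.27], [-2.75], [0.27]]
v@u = [[-3.68]]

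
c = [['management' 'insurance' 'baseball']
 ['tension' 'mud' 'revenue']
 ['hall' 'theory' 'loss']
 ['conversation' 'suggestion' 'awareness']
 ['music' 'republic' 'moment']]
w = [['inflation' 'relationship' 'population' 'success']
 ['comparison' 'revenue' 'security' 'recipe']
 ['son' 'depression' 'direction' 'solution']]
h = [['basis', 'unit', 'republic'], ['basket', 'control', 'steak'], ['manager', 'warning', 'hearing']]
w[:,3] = ['success', 'recipe', 'solution']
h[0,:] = ['basis', 'unit', 'republic']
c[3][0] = 'conversation'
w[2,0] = 'son'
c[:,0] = ['management', 'tension', 'hall', 'conversation', 'music']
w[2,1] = 'depression'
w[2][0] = 'son'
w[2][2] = 'direction'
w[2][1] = 'depression'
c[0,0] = 'management'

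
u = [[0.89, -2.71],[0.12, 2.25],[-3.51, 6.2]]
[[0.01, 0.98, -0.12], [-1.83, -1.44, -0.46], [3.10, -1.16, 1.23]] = u@[[-2.12, -0.73, -0.65], [-0.7, -0.6, -0.17]]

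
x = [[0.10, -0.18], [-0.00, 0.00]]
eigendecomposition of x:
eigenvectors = [[1.0, 0.87],[0.0, 0.49]]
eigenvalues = [0.1, 0.0]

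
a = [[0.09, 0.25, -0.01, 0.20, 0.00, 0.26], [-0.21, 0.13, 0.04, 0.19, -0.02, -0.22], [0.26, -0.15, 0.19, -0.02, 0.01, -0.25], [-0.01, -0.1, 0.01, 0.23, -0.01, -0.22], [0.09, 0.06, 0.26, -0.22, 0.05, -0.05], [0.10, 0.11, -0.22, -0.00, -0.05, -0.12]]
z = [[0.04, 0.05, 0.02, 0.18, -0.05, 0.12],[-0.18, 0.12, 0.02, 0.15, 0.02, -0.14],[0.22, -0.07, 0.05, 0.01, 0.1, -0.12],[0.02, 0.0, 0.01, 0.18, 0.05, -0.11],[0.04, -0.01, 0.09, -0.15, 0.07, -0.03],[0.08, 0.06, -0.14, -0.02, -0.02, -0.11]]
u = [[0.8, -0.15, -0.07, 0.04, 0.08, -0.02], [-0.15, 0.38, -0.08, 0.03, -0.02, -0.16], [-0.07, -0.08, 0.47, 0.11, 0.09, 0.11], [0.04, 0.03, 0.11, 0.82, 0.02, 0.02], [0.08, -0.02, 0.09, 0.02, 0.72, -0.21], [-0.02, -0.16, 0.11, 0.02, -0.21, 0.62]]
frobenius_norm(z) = 0.59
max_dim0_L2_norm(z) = 0.33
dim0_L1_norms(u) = [1.16, 0.82, 0.93, 1.04, 1.14, 1.14]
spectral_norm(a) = 0.57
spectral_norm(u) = 0.94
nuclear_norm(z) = 1.23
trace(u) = 3.81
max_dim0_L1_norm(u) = 1.16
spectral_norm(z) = 0.38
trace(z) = 0.35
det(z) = -0.00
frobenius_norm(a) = 0.92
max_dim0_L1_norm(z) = 0.69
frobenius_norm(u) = 1.70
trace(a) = 0.57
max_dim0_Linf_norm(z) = 0.22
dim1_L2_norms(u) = [0.82, 0.45, 0.51, 0.83, 0.76, 0.68]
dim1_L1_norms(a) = [0.81, 0.81, 0.88, 0.58, 0.73, 0.6]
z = a @ u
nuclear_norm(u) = 3.81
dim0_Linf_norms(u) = [0.8, 0.38, 0.47, 0.82, 0.72, 0.62]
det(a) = -0.00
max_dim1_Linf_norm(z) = 0.22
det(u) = 0.03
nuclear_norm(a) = 1.98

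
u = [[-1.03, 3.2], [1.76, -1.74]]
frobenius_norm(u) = 4.17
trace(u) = -2.77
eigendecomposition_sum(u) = [[0.58, 0.68], [0.37, 0.43]] + [[-1.61, 2.52], [1.39, -2.17]]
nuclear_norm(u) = 5.01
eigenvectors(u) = [[0.84, -0.76],  [0.54, 0.65]]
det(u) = -3.84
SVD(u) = [[-0.82, 0.58], [0.58, 0.82]] @ diag([4.066248675710803, 0.9443101753556136]) @ [[0.46,  -0.89],[0.89,  0.46]]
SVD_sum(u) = [[-1.52, 2.95], [1.07, -2.09]] + [[0.49, 0.25], [0.69, 0.35]]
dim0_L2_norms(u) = [2.04, 3.64]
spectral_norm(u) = 4.07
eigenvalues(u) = [1.01, -3.78]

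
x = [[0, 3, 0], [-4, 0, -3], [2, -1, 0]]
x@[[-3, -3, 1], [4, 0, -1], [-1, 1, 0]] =[[12, 0, -3], [15, 9, -4], [-10, -6, 3]]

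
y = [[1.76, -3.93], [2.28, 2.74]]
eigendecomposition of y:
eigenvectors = [[0.80+0.00j, (0.8-0j)], [(-0.1-0.6j), -0.10+0.60j]]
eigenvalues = [(2.25+2.95j), (2.25-2.95j)]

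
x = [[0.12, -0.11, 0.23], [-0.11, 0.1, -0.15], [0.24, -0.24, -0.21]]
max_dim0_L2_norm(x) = 0.35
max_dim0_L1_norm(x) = 0.59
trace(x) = 0.01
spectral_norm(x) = 0.41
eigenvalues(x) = [0.38, -0.0, -0.37]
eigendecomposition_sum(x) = [[0.17, -0.16, 0.11], [-0.13, 0.13, -0.09], [0.12, -0.12, 0.08]] + [[-0.00, -0.0, -0.0],[-0.0, -0.00, -0.00],[0.0, 0.00, 0.00]] + [[-0.05, 0.05, 0.12], [0.03, -0.03, -0.06], [0.12, -0.12, -0.29]]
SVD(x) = [[-0.25,0.77,-0.59], [0.27,-0.53,-0.81], [-0.93,-0.36,-0.07]] @ diag([0.40813131848417805, 0.3416525917777385, 0.0015275483365477563]) @ [[-0.69,0.68,0.24], [0.19,-0.15,0.97], [0.7,0.72,-0.02]]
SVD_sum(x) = [[0.07, -0.07, -0.02],[-0.08, 0.07, 0.03],[0.26, -0.26, -0.09]] + [[0.05,-0.04,0.25], [-0.03,0.03,-0.18], [-0.02,0.02,-0.12]] + [[-0.0, -0.00, 0.00],[-0.0, -0.00, 0.0],[-0.0, -0.0, 0.0]]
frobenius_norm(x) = 0.53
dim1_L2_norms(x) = [0.28, 0.21, 0.4]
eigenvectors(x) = [[-0.68, 0.7, -0.38], [0.54, 0.72, 0.2], [-0.5, -0.02, 0.90]]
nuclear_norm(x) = 0.75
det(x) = 0.00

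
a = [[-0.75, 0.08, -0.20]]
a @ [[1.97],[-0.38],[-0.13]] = [[-1.48]]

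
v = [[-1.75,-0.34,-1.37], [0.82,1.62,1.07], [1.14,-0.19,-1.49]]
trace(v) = -1.62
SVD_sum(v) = [[-1.18, -0.99, -1.4], [1.11, 0.93, 1.31], [-0.25, -0.21, -0.30]] + [[-0.44, 0.07, 0.32], [-0.14, 0.02, 0.1], [1.45, -0.22, -1.07]] + [[-0.13, 0.58, -0.3], [-0.15, 0.67, -0.34], [-0.05, 0.24, -0.12]]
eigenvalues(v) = [(-1.54+1.25j), (-1.54-1.25j), (1.47+0j)]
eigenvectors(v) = [[0.70+0.00j, (0.7-0j), (0.07+0j)], [(-0.22+0.14j), -0.22-0.14j, (-0.99+0j)], [(-0.05-0.67j), (-0.05+0.67j), 0.09+0.00j]]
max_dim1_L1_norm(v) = 3.51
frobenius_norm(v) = 3.61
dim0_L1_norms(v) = [3.71, 2.15, 3.93]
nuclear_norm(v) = 5.84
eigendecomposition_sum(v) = [[-0.86+0.55j,-0.12-0.04j,(-0.67-0.81j)], [0.16-0.35j,(0.04-0.01j),0.37+0.12j], [(0.59+0.78j),-0.03+0.12j,-0.73+0.71j]] + [[-0.86-0.55j,-0.12+0.04j,(-0.67+0.81j)], [(0.16+0.35j),0.04+0.01j,0.37-0.12j], [0.59-0.78j,(-0.03-0.12j),-0.73-0.71j]] + [[-0.03-0.00j, (-0.1-0j), (-0.02-0j)], [0.50+0.00j, (1.53+0j), (0.32+0j)], [-0.05-0.00j, (-0.14-0j), (-0.03-0j)]]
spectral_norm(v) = 2.89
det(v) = 5.78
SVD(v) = [[-0.72, -0.29, 0.63],[0.68, -0.09, 0.73],[-0.15, 0.95, 0.26]] @ diag([2.8858589147366445, 1.9009171449978035, 1.0539603085925202]) @ [[0.57,  0.48,  0.67], [0.80,  -0.12,  -0.59], [-0.20,  0.87,  -0.45]]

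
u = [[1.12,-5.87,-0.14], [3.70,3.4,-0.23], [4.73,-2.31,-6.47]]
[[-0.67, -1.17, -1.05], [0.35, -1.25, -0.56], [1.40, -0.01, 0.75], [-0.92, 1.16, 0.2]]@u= [[-10.05,  2.38,  7.16], [-6.88,  -5.01,  3.86], [5.08,  -9.98,  -5.05], [4.21,  8.88,  -1.43]]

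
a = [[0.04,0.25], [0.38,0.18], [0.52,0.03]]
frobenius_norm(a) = 0.72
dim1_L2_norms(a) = [0.25, 0.42, 0.52]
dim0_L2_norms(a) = [0.65, 0.31]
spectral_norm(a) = 0.66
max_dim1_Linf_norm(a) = 0.52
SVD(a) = [[-0.16, 0.87], [-0.62, 0.28], [-0.77, -0.4]] @ diag([0.6647767441091212, 0.26508843900041335]) @ [[-0.97, -0.26], [-0.26, 0.97]]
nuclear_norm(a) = 0.93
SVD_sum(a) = [[0.1, 0.03], [0.4, 0.11], [0.49, 0.13]] + [[-0.06, 0.22],[-0.02, 0.07],[0.03, -0.1]]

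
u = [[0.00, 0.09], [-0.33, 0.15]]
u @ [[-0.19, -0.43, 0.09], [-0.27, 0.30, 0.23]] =[[-0.02, 0.03, 0.02], [0.02, 0.19, 0.0]]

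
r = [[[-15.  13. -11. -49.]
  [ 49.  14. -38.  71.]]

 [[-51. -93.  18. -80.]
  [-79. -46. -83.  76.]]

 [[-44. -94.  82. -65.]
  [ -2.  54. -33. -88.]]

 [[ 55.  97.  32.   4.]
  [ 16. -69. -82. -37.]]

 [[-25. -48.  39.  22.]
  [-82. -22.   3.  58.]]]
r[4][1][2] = 3.0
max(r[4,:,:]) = 58.0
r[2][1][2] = -33.0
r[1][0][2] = 18.0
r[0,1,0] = 49.0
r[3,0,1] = 97.0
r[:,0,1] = [13.0, -93.0, -94.0, 97.0, -48.0]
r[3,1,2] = -82.0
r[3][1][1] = -69.0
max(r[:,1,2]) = 3.0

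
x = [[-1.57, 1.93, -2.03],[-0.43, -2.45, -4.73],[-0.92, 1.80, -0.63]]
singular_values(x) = [5.49, 3.63, 0.09]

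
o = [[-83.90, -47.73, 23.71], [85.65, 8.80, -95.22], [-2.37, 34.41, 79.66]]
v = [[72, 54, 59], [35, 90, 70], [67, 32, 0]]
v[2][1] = 32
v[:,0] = [72, 35, 67]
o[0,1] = -47.73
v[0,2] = 59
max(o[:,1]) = 34.41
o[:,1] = [-47.73, 8.8, 34.41]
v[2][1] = 32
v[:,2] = [59, 70, 0]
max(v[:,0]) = 72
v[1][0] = 35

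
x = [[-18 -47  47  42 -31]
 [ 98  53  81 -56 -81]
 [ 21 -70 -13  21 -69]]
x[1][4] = -81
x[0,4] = -31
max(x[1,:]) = 98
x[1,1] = 53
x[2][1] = -70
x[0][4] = -31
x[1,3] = -56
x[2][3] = 21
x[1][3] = -56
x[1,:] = [98, 53, 81, -56, -81]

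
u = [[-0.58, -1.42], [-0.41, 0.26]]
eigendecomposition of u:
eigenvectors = [[-0.95,0.74],[-0.3,-0.67]]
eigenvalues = [-1.03, 0.71]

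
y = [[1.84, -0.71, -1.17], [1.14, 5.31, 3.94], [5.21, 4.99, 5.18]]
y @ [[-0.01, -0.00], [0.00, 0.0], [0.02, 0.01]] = [[-0.04, -0.01], [0.07, 0.04], [0.05, 0.05]]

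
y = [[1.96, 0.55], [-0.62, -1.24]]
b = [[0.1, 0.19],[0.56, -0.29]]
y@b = [[0.50, 0.21], [-0.76, 0.24]]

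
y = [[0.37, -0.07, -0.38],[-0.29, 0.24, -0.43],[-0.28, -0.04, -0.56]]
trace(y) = 0.05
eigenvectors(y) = [[0.32, 0.8, -0.19], [0.48, -0.56, -0.98], [0.82, -0.19, 0.11]]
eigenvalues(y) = [-0.69, 0.51, 0.24]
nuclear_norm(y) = 1.55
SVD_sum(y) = [[-0.08,0.03,-0.2], [-0.19,0.07,-0.49], [-0.21,0.08,-0.57]] + [[0.43, -0.13, -0.18],[-0.14, 0.04, 0.06],[-0.03, 0.01, 0.01]] + [[0.01, 0.04, 0.0], [0.04, 0.13, 0.00], [-0.04, -0.12, -0.0]]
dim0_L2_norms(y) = [0.55, 0.25, 0.8]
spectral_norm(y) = 0.84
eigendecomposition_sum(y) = [[-0.07, -0.02, -0.24], [-0.1, -0.02, -0.35], [-0.17, -0.04, -0.60]] + [[0.42,-0.09,-0.11], [-0.29,0.06,0.08], [-0.1,0.02,0.03]] + [[0.02, 0.04, -0.03], [0.10, 0.20, -0.16], [-0.01, -0.02, 0.02]]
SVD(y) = [[0.26, -0.95, -0.19], [0.63, 0.32, -0.71], [0.73, 0.06, 0.68]] @ diag([0.8386289754234695, 0.515967795243349, 0.192038214561319]) @ [[-0.35, 0.12, -0.93], [-0.89, 0.27, 0.37], [-0.3, -0.95, -0.02]]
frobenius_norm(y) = 1.00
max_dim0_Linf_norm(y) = 0.56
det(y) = -0.08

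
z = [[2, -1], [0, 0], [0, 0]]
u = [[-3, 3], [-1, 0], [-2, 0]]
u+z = [[-1, 2], [-1, 0], [-2, 0]]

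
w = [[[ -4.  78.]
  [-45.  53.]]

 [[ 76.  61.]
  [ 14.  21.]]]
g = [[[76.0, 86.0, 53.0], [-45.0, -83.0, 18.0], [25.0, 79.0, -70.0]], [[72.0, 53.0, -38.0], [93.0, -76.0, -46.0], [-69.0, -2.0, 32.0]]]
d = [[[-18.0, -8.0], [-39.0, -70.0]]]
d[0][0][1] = -8.0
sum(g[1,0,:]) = 87.0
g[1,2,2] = 32.0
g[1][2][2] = 32.0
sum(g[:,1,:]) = -139.0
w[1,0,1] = 61.0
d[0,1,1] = -70.0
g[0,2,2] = -70.0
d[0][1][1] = -70.0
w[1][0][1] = 61.0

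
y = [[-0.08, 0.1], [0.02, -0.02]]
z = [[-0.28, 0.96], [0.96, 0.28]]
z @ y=[[0.04, -0.05],[-0.07, 0.09]]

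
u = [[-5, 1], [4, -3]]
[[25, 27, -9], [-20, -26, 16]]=u @ [[-5, -5, 1], [0, 2, -4]]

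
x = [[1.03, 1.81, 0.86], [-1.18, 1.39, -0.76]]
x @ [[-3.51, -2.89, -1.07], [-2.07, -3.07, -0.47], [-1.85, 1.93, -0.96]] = [[-8.95, -6.87, -2.78], [2.67, -2.32, 1.34]]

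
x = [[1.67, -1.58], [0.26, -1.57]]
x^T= [[1.67, 0.26], [-1.58, -1.57]]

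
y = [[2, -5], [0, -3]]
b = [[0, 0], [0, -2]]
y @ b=[[0, 10], [0, 6]]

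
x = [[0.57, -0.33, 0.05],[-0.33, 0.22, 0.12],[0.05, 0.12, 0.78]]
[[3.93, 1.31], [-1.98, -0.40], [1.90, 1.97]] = x@[[4.36,5.44], [-3.95,5.62], [2.76,1.31]]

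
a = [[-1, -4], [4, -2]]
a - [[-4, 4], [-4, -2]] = [[3, -8], [8, 0]]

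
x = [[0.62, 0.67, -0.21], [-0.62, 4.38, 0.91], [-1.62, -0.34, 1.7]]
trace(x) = 6.70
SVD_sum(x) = [[-0.07, 0.5, 0.11], [-0.63, 4.36, 0.97], [-0.04, 0.25, 0.06]] + [[0.51, 0.19, -0.50], [0.04, 0.01, -0.04], [-1.64, -0.59, 1.59]] + [[0.18, -0.01, 0.18], [-0.02, 0.00, -0.02], [0.06, -0.00, 0.06]]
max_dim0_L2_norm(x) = 4.44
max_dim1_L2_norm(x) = 4.52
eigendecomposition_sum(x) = [[0.24, -0.03, 0.06],[-0.02, 0.00, -0.01],[0.27, -0.04, 0.07]] + [[0.83,-0.41,-0.76], [1.43,-0.72,-1.32], [-2.52,1.27,2.32]] + [[-0.45, 1.12, 0.49],[-2.03, 5.1, 2.24],[0.62, -1.57, -0.69]]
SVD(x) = [[0.11,-0.30,0.95], [0.99,-0.02,-0.13], [0.06,0.95,0.29]] @ diag([4.552823898609727, 2.4708974982504, 0.26600770926434025]) @ [[-0.14, 0.97, 0.21], [-0.70, -0.25, 0.67], [0.71, -0.05, 0.71]]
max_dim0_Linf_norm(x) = 4.38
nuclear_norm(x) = 7.29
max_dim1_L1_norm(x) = 5.91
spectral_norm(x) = 4.55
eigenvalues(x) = [0.31, 2.42, 3.96]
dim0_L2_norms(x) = [1.84, 4.44, 1.94]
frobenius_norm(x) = 5.19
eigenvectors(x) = [[0.66, 0.27, -0.21], [-0.07, 0.48, -0.94], [0.75, -0.84, 0.29]]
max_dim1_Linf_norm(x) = 4.38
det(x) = 2.99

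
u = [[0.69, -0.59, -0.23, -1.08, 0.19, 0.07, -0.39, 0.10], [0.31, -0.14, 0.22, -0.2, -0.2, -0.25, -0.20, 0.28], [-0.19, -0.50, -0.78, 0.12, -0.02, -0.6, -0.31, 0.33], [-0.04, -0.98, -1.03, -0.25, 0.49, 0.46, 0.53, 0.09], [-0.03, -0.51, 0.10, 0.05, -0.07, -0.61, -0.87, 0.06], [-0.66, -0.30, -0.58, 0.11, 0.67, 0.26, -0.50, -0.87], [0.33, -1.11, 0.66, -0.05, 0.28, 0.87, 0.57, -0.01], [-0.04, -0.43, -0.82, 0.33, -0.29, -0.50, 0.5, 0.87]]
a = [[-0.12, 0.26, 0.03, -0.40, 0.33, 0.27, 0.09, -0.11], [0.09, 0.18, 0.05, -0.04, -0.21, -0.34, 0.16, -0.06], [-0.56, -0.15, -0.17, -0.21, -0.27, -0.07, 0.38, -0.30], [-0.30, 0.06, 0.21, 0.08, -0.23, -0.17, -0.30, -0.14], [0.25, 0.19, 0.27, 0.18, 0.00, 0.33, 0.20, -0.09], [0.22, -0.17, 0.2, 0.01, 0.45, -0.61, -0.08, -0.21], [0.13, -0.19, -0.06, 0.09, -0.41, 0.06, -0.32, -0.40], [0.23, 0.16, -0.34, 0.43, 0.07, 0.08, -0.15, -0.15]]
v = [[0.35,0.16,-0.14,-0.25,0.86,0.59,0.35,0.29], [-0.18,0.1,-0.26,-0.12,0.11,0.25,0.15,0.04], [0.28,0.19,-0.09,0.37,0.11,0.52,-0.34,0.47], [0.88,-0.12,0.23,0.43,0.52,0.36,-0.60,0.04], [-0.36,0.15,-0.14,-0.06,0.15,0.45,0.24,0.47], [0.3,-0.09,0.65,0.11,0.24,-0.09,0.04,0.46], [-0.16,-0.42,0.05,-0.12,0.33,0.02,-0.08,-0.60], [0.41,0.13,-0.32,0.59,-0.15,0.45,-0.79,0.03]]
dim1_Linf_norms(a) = [0.4, 0.34, 0.56, 0.3, 0.33, 0.61, 0.41, 0.43]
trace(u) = 1.15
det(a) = 0.02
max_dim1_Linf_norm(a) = 0.61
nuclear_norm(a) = 5.13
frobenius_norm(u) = 4.00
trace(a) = -1.11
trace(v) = 0.80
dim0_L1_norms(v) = [2.92, 1.36, 1.88, 2.05, 2.47, 2.73, 2.59, 2.4]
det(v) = 0.00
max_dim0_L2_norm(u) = 1.83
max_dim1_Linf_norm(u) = 1.11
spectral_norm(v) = 1.90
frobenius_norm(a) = 1.94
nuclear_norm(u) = 8.73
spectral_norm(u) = 2.25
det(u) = -0.00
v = u @ a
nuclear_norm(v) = 5.91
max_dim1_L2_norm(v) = 1.34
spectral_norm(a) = 1.00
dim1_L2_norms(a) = [0.67, 0.48, 0.85, 0.58, 0.6, 0.86, 0.71, 0.66]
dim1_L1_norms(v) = [2.99, 1.21, 2.37, 3.18, 2.02, 1.98, 1.78, 2.87]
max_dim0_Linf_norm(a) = 0.61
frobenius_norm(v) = 2.84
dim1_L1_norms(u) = [3.34, 1.8, 2.85, 3.87, 2.3, 3.95, 3.88, 3.78]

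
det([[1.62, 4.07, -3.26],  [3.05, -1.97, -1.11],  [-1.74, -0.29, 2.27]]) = -14.026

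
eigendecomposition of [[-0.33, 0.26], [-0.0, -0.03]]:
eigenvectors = [[1.0, 0.65], [0.0, 0.76]]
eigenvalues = [-0.33, -0.03]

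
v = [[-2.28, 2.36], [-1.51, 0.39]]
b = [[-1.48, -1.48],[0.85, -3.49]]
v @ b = [[5.38, -4.86], [2.57, 0.87]]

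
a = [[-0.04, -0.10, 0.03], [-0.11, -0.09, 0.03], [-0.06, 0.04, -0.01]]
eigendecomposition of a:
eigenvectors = [[0.6, 0.29, 0.04], [0.80, -0.46, 0.27], [0.03, -0.84, 0.96]]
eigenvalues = [-0.17, 0.03, -0.0]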